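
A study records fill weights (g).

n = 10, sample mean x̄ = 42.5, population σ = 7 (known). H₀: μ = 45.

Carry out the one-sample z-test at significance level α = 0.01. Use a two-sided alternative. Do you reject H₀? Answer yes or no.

SE = σ/√n = 7/√10 = 2.2136
z = (x̄−μ₀)/SE = (42.5−45)/2.2136 = -1.1294
p-value (two-sided) = 0.25874
At α=0.01: p ≥ α → fail to reject H₀

reject H₀: no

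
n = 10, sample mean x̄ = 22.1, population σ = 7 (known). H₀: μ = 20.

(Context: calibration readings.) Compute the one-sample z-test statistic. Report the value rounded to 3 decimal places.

SE = σ/√n = 7/√10 = 2.2136
z = (x̄−μ₀)/SE = (22.1−20)/2.2136 = 0.9487

test statistic = 0.949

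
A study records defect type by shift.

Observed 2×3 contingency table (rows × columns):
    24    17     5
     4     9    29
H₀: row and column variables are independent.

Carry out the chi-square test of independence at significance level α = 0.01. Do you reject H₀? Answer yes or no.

Row totals [46, 42], col totals [28, 26, 34], n=88
χ² = (24−14.64)²/14.64 + (17−13.59)²/13.59 + (5−17.77)²/17.77 + (4−13.36)²/13.36 + (9−12.41)²/12.41 + (29−16.23)²/16.23 = 33.5760
df = 2
p-value (upper-tail) = 0.00000
At α=0.01: p < α → reject H₀

reject H₀: yes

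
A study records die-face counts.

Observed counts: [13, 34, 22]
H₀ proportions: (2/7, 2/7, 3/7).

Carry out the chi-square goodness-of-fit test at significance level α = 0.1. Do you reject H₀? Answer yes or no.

n = 69; E_i = n·p_i = [19.71, 19.71, 29.57]
χ² = (13−19.71)²/19.71 + (34−19.71)²/19.71 + (22−29.57)²/29.57 = 14.5773
df = 2
p-value (upper-tail) = 0.00068
At α=0.1: p < α → reject H₀

reject H₀: yes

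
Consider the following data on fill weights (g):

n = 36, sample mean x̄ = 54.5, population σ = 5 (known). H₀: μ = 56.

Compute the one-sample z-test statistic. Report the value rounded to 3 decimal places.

SE = σ/√n = 5/√36 = 0.8333
z = (x̄−μ₀)/SE = (54.5−56)/0.8333 = -1.8000

test statistic = -1.800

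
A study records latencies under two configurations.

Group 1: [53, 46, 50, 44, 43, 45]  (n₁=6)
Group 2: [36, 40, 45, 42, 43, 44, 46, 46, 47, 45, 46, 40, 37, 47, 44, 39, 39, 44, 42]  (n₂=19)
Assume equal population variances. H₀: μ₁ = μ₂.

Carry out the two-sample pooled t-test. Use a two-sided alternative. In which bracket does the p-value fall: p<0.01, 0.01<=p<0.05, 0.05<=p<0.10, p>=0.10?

x̄₁=46.833, s₁=3.869, n₁=6
x̄₂=42.737, s₂=3.380, n₂=19
s_p² = [5·3.869² + 18·3.380²]/23 = 12.1964
SE = √(s_p²·(1/6+1/19)) = 1.6354
t = (46.833−42.737)/1.6354 = 2.5048
df = 23
p-value (two-sided) = 0.01978
→ bracket: 0.01<=p<0.05

p-value bracket: 0.01<=p<0.05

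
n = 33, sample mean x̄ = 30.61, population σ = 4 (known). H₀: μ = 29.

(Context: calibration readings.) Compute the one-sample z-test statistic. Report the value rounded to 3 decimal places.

test statistic = 2.312

SE = σ/√n = 4/√33 = 0.6963
z = (x̄−μ₀)/SE = (30.61−29)/0.6963 = 2.3122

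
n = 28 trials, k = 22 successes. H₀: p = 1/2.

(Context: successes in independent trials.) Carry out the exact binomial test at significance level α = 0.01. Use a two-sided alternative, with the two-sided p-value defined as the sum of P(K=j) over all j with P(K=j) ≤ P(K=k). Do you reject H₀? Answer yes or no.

reject H₀: yes

Exact binomial: n=28, k=22, p₀=1/2=0.5000
P(X=j) = C(n,j)·p₀^j·(1−p₀)^(n−j); p = Σ P(X=j) over j with P(X=j) ≤ P(X=22)
p-value (two-sided) = 0.00372
At α=0.01: p < α → reject H₀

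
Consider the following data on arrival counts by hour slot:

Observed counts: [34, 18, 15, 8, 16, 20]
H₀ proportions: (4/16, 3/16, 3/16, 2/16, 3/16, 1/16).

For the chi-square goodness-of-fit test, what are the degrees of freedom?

degrees of freedom = 5

df = k − 1 = 6 − 1 = 5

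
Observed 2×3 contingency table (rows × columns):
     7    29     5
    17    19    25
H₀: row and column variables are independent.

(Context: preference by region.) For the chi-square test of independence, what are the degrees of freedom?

degrees of freedom = 2

df = (r−1)(c−1) = (2−1)·(3−1) = 2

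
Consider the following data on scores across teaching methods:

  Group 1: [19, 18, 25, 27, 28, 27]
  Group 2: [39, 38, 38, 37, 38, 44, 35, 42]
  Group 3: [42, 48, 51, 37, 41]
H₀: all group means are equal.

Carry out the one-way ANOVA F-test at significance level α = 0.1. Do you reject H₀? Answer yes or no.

reject H₀: yes

Group means [24.00, 38.88, 43.80], grand mean 35.474
SSB = Σnᵢ(x̄ᵢ−x̄)² = 1229.062; SSW = ΣΣ(x−x̄ᵢ)² = 279.675
MSB = 1229.062/2 = 614.5309; MSW = 279.675/16 = 17.4797
F = MSB/MSW = 35.1569
df = (2, 16)
p-value (upper-tail) = 0.00000
At α=0.1: p < α → reject H₀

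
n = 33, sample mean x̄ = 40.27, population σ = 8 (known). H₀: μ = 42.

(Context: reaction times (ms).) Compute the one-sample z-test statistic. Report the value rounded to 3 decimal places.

test statistic = -1.242

SE = σ/√n = 8/√33 = 1.3926
z = (x̄−μ₀)/SE = (40.27−42)/1.3926 = -1.2423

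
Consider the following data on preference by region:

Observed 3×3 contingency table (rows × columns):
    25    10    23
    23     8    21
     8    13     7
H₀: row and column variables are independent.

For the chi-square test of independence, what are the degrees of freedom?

df = (r−1)(c−1) = (3−1)·(3−1) = 4

degrees of freedom = 4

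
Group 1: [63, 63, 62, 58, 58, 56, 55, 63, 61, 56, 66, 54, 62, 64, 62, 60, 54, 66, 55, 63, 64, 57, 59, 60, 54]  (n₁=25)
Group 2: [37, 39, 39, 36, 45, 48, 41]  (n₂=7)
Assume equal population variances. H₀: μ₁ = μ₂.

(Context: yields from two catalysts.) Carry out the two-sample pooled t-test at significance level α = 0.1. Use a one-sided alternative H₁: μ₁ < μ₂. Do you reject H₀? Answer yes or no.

reject H₀: no

x̄₁=59.800, s₁=3.873, n₁=25
x̄₂=40.714, s₂=4.348, n₂=7
s_p² = [24·3.873² + 6·4.348²]/30 = 15.7810
SE = √(s_p²·(1/25+1/7)) = 1.6987
t = (59.800−40.714)/1.6987 = 11.2353
df = 30
p-value (one-sided, H₁ less) = 1.00000
At α=0.1: p ≥ α → fail to reject H₀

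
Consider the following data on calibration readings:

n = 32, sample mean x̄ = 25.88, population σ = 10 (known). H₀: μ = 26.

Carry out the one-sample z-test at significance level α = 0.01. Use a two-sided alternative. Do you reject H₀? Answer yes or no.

SE = σ/√n = 10/√32 = 1.7678
z = (x̄−μ₀)/SE = (25.88−26)/1.7678 = -0.0679
p-value (two-sided) = 0.94588
At α=0.01: p ≥ α → fail to reject H₀

reject H₀: no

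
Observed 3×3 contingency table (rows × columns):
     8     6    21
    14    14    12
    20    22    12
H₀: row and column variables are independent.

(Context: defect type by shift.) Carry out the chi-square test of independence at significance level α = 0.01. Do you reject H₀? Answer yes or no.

Row totals [35, 40, 54], col totals [42, 42, 45], n=129
χ² = (8−11.40)²/11.40 + (6−11.40)²/11.40 + (21−12.21)²/12.21 + (14−13.02)²/13.02 + (14−13.02)²/13.02 + (12−13.95)²/13.95 + (20−17.58)²/17.58 + (22−17.58)²/17.58 + (12−18.84)²/18.84 = 14.2404
df = 4
p-value (upper-tail) = 0.00657
At α=0.01: p < α → reject H₀

reject H₀: yes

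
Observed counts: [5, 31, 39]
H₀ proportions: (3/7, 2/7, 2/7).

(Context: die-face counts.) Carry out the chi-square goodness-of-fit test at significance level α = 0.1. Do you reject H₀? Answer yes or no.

n = 75; E_i = n·p_i = [32.14, 21.43, 21.43]
χ² = (5−32.14)²/32.14 + (31−21.43)²/21.43 + (39−21.43)²/21.43 = 41.6044
df = 2
p-value (upper-tail) = 0.00000
At α=0.1: p < α → reject H₀

reject H₀: yes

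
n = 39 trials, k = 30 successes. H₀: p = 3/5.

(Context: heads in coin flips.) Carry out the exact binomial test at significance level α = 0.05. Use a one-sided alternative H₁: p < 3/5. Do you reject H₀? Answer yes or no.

Exact binomial: n=39, k=30, p₀=3/5=0.6000
P(X≤30) from Σ C(n,i)·p₀^i·(1−p₀)^(n−i)
p-value (one-sided, H₁ less) = 0.99180
At α=0.05: p ≥ α → fail to reject H₀

reject H₀: no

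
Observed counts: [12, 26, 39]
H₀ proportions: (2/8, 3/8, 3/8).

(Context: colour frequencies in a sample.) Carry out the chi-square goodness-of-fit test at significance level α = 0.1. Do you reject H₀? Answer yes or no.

reject H₀: yes

n = 77; E_i = n·p_i = [19.25, 28.88, 28.88]
χ² = (12−19.25)²/19.25 + (26−28.88)²/28.88 + (39−28.88)²/28.88 = 6.5671
df = 2
p-value (upper-tail) = 0.03749
At α=0.1: p < α → reject H₀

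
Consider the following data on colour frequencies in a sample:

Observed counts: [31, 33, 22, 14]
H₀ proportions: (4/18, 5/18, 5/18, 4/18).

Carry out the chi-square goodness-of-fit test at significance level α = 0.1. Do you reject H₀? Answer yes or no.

reject H₀: yes

n = 100; E_i = n·p_i = [22.22, 27.78, 27.78, 22.22]
χ² = (31−22.22)²/22.22 + (33−27.78)²/27.78 + (22−27.78)²/27.78 + (14−22.22)²/22.22 = 8.6930
df = 3
p-value (upper-tail) = 0.03366
At α=0.1: p < α → reject H₀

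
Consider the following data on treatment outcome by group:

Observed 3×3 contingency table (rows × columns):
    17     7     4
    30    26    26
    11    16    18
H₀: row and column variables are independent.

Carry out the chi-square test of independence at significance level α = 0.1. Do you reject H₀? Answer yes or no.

Row totals [28, 82, 45], col totals [58, 49, 48], n=155
χ² = (17−10.48)²/10.48 + (7−8.85)²/8.85 + (4−8.67)²/8.67 + (30−30.68)²/30.68 + (26−25.92)²/25.92 + (26−25.39)²/25.39 + (11−16.84)²/16.84 + (16−14.23)²/14.23 + (18−13.94)²/13.94 = 10.4253
df = 4
p-value (upper-tail) = 0.03384
At α=0.1: p < α → reject H₀

reject H₀: yes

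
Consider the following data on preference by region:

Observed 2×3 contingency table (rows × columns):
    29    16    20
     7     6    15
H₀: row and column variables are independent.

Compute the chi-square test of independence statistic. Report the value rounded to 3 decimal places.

Row totals [65, 28], col totals [36, 22, 35], n=93
χ² = (29−25.16)²/25.16 + (16−15.38)²/15.38 + (20−24.46)²/24.46 + (7−10.84)²/10.84 + (6−6.62)²/6.62 + (15−10.54)²/10.54 = 4.7329
df = 2

test statistic = 4.733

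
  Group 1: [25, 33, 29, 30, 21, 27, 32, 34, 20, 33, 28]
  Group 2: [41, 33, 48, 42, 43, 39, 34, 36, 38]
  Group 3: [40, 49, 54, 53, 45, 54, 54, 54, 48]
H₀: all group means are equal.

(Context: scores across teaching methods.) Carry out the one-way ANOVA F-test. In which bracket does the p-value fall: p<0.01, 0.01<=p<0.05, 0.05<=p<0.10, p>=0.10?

p-value bracket: p<0.01

Group means [28.36, 39.33, 50.11], grand mean 38.517
SSB = Σnᵢ(x̄ᵢ−x̄)² = 2349.807; SSW = ΣΣ(x−x̄ᵢ)² = 611.434
MSB = 2349.807/2 = 1174.9035; MSW = 611.434/26 = 23.5167
F = MSB/MSW = 49.9604
df = (2, 26)
p-value (upper-tail) = 0.00000
→ bracket: p<0.01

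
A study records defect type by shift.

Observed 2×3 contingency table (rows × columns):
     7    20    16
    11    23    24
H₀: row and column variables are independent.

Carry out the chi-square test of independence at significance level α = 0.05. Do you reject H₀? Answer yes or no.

reject H₀: no

Row totals [43, 58], col totals [18, 43, 40], n=101
χ² = (7−7.66)²/7.66 + (20−18.31)²/18.31 + (16−17.03)²/17.03 + (11−10.34)²/10.34 + (23−24.69)²/24.69 + (24−22.97)²/22.97 = 0.4811
df = 2
p-value (upper-tail) = 0.78620
At α=0.05: p ≥ α → fail to reject H₀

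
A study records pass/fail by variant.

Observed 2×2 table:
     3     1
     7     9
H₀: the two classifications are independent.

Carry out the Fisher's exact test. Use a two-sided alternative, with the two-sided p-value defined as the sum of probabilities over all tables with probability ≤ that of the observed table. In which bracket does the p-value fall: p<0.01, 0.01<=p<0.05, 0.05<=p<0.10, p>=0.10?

p-value bracket: p>=0.10

Margins: r₁=4, r₂=16, c₁=10, c₂=10, n=20
p_obs = C(4,3)·C(16,7)/C(20,10); sum pmf over tables with pmf ≤ p_obs
p-value (two-sided) = 0.58204
→ bracket: p>=0.10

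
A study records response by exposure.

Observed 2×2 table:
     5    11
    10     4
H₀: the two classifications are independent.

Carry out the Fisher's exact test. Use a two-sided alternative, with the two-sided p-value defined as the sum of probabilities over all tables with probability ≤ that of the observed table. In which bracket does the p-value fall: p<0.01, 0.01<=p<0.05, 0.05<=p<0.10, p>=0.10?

p-value bracket: 0.05<=p<0.10

Margins: r₁=16, r₂=14, c₁=15, c₂=15, n=30
p_obs = C(16,5)·C(14,10)/C(30,15); sum pmf over tables with pmf ≤ p_obs
p-value (two-sided) = 0.06560
→ bracket: 0.05<=p<0.10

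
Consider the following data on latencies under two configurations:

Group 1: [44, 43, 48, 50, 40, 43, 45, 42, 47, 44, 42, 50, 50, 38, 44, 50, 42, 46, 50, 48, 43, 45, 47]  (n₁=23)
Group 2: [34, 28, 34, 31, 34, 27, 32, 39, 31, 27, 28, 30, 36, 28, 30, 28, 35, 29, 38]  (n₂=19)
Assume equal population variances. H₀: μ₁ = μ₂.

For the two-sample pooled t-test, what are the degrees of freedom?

degrees of freedom = 40

df = n₁ + n₂ − 2 = 23 + 19 − 2 = 40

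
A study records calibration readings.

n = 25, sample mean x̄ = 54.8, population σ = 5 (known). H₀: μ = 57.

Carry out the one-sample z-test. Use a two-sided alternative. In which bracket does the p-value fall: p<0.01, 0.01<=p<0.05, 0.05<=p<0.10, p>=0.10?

SE = σ/√n = 5/√25 = 1.0000
z = (x̄−μ₀)/SE = (54.8−57)/1.0000 = -2.2000
p-value (two-sided) = 0.02781
→ bracket: 0.01<=p<0.05

p-value bracket: 0.01<=p<0.05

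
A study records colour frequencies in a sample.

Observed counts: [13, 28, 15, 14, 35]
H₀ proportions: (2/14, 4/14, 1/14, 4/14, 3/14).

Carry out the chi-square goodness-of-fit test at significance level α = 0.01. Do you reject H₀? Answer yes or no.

n = 105; E_i = n·p_i = [15.00, 30.00, 7.50, 30.00, 22.50]
χ² = (13−15.00)²/15.00 + (28−30.00)²/30.00 + (15−7.50)²/7.50 + (14−30.00)²/30.00 + (35−22.50)²/22.50 = 23.3778
df = 4
p-value (upper-tail) = 0.00011
At α=0.01: p < α → reject H₀

reject H₀: yes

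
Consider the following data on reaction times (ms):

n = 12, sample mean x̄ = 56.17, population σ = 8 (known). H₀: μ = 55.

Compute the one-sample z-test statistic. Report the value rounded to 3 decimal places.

SE = σ/√n = 8/√12 = 2.3094
z = (x̄−μ₀)/SE = (56.17−55)/2.3094 = 0.5066

test statistic = 0.507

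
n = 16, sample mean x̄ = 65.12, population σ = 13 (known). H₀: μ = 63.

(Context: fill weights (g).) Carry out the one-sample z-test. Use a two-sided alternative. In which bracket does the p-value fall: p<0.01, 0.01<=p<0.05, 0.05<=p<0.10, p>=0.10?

p-value bracket: p>=0.10

SE = σ/√n = 13/√16 = 3.2500
z = (x̄−μ₀)/SE = (65.12−63)/3.2500 = 0.6523
p-value (two-sided) = 0.51420
→ bracket: p>=0.10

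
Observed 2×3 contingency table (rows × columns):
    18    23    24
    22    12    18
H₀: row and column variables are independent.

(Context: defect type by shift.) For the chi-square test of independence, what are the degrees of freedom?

df = (r−1)(c−1) = (2−1)·(3−1) = 2

degrees of freedom = 2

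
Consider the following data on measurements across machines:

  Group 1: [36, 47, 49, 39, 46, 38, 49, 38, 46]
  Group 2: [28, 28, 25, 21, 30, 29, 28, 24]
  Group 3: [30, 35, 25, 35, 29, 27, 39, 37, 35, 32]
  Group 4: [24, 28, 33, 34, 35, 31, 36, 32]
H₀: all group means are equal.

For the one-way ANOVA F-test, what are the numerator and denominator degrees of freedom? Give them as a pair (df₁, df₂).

degrees of freedom = [3, 31]

k = 4 groups, N = 35 total
df = (k−1, N−k) = (4−1, 35−4) = (3, 31)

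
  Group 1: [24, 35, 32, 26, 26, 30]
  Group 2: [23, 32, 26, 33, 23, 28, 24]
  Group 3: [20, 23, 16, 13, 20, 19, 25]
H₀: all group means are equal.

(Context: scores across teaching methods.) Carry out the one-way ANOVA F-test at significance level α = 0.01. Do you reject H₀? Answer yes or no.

Group means [28.83, 27.00, 19.43], grand mean 24.900
SSB = Σnᵢ(x̄ᵢ−x̄)² = 333.252; SSW = ΣΣ(x−x̄ᵢ)² = 290.548
MSB = 333.252/2 = 166.6262; MSW = 290.548/17 = 17.0910
F = MSB/MSW = 9.7493
df = (2, 17)
p-value (upper-tail) = 0.00151
At α=0.01: p < α → reject H₀

reject H₀: yes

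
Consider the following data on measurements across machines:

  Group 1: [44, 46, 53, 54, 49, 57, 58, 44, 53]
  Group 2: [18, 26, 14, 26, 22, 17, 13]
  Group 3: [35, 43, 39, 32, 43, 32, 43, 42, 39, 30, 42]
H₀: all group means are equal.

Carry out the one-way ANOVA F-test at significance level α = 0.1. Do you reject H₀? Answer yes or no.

reject H₀: yes

Group means [50.89, 19.43, 38.18], grand mean 37.556
SSB = Σnᵢ(x̄ᵢ−x̄)² = 3904.427; SSW = ΣΣ(x−x̄ᵢ)² = 654.240
MSB = 3904.427/2 = 1952.2136; MSW = 654.240/24 = 27.2600
F = MSB/MSW = 71.6146
df = (2, 24)
p-value (upper-tail) = 0.00000
At α=0.1: p < α → reject H₀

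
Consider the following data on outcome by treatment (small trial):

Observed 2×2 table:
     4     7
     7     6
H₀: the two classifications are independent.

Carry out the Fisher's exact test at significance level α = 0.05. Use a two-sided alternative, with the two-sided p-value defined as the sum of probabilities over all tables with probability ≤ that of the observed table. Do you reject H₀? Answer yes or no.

Margins: r₁=11, r₂=13, c₁=11, c₂=13, n=24
p_obs = C(11,4)·C(13,7)/C(24,11); sum pmf over tables with pmf ≤ p_obs
p-value (two-sided) = 0.44419
At α=0.05: p ≥ α → fail to reject H₀

reject H₀: no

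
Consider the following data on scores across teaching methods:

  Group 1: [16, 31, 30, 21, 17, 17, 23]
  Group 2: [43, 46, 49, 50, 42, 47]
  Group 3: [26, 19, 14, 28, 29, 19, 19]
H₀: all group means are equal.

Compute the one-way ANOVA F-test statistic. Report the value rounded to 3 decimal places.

test statistic = 43.573

Group means [22.14, 46.17, 22.00], grand mean 29.300
SSB = Σnᵢ(x̄ᵢ−x̄)² = 2438.510; SSW = ΣΣ(x−x̄ᵢ)² = 475.690
MSB = 2438.510/2 = 1219.2548; MSW = 475.690/17 = 27.9818
F = MSB/MSW = 43.5731
df = (2, 17)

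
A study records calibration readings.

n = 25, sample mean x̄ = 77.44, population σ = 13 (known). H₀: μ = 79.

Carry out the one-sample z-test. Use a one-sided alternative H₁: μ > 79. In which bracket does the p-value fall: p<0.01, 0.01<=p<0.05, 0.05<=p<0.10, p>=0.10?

SE = σ/√n = 13/√25 = 2.6000
z = (x̄−μ₀)/SE = (77.44−79)/2.6000 = -0.6000
p-value (one-sided, H₁ greater) = 0.72575
→ bracket: p>=0.10

p-value bracket: p>=0.10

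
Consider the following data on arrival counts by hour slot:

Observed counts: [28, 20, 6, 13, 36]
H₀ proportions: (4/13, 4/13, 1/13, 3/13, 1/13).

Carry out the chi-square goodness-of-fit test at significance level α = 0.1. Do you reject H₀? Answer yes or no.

reject H₀: yes

n = 103; E_i = n·p_i = [31.69, 31.69, 7.92, 23.77, 7.92]
χ² = (28−31.69)²/31.69 + (20−31.69)²/31.69 + (6−7.92)²/7.92 + (13−23.77)²/23.77 + (36−7.92)²/7.92 = 109.5858
df = 4
p-value (upper-tail) = 0.00000
At α=0.1: p < α → reject H₀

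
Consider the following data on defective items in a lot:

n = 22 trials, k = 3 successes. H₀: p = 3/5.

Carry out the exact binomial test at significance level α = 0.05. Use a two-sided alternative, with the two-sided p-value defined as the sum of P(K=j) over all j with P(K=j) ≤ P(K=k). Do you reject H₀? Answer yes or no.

reject H₀: yes

Exact binomial: n=22, k=3, p₀=3/5=0.6000
P(X=j) = C(n,j)·p₀^j·(1−p₀)^(n−j); p = Σ P(X=j) over j with P(X=j) ≤ P(X=3)
p-value (two-sided) = 0.00001
At α=0.05: p < α → reject H₀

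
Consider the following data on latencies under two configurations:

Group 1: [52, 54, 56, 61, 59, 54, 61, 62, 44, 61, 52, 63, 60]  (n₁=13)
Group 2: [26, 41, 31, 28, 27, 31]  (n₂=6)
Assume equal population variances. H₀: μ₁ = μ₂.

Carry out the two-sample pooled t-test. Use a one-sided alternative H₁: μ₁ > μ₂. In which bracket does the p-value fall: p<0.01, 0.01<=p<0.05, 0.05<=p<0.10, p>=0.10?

p-value bracket: p<0.01

x̄₁=56.846, s₁=5.475, n₁=13
x̄₂=30.667, s₂=5.465, n₂=6
s_p² = [12·5.475² + 5·5.465²]/17 = 29.9427
SE = √(s_p²·(1/13+1/6)) = 2.7007
t = (56.846−30.667)/2.7007 = 9.6936
df = 17
p-value (one-sided, H₁ greater) = 0.00000
→ bracket: p<0.01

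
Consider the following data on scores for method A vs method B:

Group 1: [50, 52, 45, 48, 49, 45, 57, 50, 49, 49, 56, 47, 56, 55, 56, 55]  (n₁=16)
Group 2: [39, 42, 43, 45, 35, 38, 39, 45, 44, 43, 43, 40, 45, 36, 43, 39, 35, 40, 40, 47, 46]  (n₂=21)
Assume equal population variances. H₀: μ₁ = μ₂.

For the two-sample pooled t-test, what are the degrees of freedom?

degrees of freedom = 35

df = n₁ + n₂ − 2 = 16 + 21 − 2 = 35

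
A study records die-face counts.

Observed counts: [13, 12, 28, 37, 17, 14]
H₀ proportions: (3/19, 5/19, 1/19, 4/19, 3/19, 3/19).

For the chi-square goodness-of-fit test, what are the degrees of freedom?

degrees of freedom = 5

df = k − 1 = 6 − 1 = 5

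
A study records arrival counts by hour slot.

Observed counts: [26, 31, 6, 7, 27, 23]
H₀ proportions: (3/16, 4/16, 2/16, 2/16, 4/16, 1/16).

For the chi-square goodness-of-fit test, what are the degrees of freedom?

degrees of freedom = 5

df = k − 1 = 6 − 1 = 5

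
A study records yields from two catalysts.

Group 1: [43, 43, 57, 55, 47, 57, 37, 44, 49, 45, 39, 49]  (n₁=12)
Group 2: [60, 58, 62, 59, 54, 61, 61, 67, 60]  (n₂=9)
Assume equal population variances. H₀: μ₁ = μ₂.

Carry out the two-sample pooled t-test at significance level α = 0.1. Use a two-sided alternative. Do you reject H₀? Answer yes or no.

x̄₁=47.083, s₁=6.612, n₁=12
x̄₂=60.222, s₂=3.456, n₂=9
s_p² = [11·6.612² + 8·3.456²]/19 = 30.3406
SE = √(s_p²·(1/12+1/9)) = 2.4289
t = (47.083−60.222)/2.4289 = -5.4094
df = 19
p-value (two-sided) = 0.00003
At α=0.1: p < α → reject H₀

reject H₀: yes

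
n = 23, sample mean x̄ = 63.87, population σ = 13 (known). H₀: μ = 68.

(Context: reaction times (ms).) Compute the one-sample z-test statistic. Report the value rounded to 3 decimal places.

SE = σ/√n = 13/√23 = 2.7107
z = (x̄−μ₀)/SE = (63.87−68)/2.7107 = -1.5236

test statistic = -1.524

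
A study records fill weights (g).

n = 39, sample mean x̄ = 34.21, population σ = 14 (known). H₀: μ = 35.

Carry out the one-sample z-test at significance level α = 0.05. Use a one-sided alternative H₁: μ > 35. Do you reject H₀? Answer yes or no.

reject H₀: no

SE = σ/√n = 14/√39 = 2.2418
z = (x̄−μ₀)/SE = (34.21−35)/2.2418 = -0.3524
p-value (one-sided, H₁ greater) = 0.63773
At α=0.05: p ≥ α → fail to reject H₀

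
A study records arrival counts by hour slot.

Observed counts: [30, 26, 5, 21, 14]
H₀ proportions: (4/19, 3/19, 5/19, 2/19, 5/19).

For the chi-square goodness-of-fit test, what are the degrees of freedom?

degrees of freedom = 4

df = k − 1 = 5 − 1 = 4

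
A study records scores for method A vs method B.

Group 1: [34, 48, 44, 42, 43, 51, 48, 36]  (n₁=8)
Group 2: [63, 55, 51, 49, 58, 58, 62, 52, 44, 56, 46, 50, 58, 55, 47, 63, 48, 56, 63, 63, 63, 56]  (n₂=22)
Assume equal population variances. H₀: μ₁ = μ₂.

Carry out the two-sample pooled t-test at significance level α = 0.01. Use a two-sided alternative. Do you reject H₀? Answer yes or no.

reject H₀: yes

x̄₁=43.250, s₁=5.922, n₁=8
x̄₂=55.273, s₂=6.166, n₂=22
s_p² = [7·5.922² + 21·6.166²]/28 = 37.2808
SE = √(s_p²·(1/8+1/22)) = 2.5209
t = (43.250−55.273)/2.5209 = -4.7693
df = 28
p-value (two-sided) = 0.00005
At α=0.01: p < α → reject H₀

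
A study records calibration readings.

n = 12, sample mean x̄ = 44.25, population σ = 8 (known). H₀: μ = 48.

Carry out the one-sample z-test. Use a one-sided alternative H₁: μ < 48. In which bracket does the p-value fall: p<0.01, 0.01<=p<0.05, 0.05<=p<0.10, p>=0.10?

p-value bracket: 0.05<=p<0.10

SE = σ/√n = 8/√12 = 2.3094
z = (x̄−μ₀)/SE = (44.25−48)/2.3094 = -1.6238
p-value (one-sided, H₁ less) = 0.05221
→ bracket: 0.05<=p<0.10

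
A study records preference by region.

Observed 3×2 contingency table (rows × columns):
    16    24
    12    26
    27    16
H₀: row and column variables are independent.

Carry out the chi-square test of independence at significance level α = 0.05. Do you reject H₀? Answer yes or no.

reject H₀: yes

Row totals [40, 38, 43], col totals [55, 66], n=121
χ² = (16−18.18)²/18.18 + (24−21.82)²/21.82 + (12−17.27)²/17.27 + (26−20.73)²/20.73 + (27−19.55)²/19.55 + (16−23.45)²/23.45 = 8.6433
df = 2
p-value (upper-tail) = 0.01328
At α=0.05: p < α → reject H₀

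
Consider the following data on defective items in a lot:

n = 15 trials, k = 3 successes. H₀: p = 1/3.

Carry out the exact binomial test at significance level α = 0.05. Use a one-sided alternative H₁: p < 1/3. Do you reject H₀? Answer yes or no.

Exact binomial: n=15, k=3, p₀=1/3=0.3333
P(X≤3) from Σ C(n,i)·p₀^i·(1−p₀)^(n−i)
p-value (one-sided, H₁ less) = 0.20924
At α=0.05: p ≥ α → fail to reject H₀

reject H₀: no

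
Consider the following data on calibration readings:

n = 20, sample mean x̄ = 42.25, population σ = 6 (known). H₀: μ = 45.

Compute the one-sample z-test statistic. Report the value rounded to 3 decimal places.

test statistic = -2.050

SE = σ/√n = 6/√20 = 1.3416
z = (x̄−μ₀)/SE = (42.25−45)/1.3416 = -2.0497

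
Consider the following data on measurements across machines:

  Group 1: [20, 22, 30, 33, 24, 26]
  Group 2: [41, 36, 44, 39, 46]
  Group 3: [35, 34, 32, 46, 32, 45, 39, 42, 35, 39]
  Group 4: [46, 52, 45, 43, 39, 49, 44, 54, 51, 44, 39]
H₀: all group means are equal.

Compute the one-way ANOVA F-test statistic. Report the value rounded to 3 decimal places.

Group means [25.83, 41.20, 37.90, 46.00], grand mean 38.938
SSB = Σnᵢ(x̄ᵢ−x̄)² = 1615.342; SSW = ΣΣ(x−x̄ᵢ)² = 670.533
MSB = 1615.342/3 = 538.4472; MSW = 670.533/28 = 23.9476
F = MSB/MSW = 22.4844
df = (3, 28)

test statistic = 22.484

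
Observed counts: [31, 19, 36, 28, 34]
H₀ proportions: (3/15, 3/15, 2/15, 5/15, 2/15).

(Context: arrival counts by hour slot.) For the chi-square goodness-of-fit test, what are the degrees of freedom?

degrees of freedom = 4

df = k − 1 = 5 − 1 = 4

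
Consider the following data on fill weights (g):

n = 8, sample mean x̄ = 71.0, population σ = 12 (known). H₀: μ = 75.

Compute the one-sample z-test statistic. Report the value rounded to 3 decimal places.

test statistic = -0.943

SE = σ/√n = 12/√8 = 4.2426
z = (x̄−μ₀)/SE = (71.0−75)/4.2426 = -0.9428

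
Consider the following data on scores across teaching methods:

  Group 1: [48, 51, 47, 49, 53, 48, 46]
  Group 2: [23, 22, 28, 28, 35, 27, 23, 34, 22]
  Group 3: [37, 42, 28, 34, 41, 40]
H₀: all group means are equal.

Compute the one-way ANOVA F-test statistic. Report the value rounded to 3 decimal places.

test statistic = 48.589

Group means [48.86, 26.89, 37.00], grand mean 36.636
SSB = Σnᵢ(x̄ᵢ−x̄)² = 1901.345; SSW = ΣΣ(x−x̄ᵢ)² = 371.746
MSB = 1901.345/2 = 950.6724; MSW = 371.746/19 = 19.5656
F = MSB/MSW = 48.5890
df = (2, 19)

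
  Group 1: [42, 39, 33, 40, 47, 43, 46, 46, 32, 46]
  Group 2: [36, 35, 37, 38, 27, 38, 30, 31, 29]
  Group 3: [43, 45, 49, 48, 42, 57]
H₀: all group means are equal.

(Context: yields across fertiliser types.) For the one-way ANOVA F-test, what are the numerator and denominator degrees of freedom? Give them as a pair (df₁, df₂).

degrees of freedom = [2, 22]

k = 3 groups, N = 25 total
df = (k−1, N−k) = (3−1, 25−3) = (2, 22)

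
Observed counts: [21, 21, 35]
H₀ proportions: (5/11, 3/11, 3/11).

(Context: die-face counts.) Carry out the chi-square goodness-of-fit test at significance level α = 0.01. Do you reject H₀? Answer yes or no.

reject H₀: yes

n = 77; E_i = n·p_i = [35.00, 21.00, 21.00]
χ² = (21−35.00)²/35.00 + (21−21.00)²/21.00 + (35−21.00)²/21.00 = 14.9333
df = 2
p-value (upper-tail) = 0.00057
At α=0.01: p < α → reject H₀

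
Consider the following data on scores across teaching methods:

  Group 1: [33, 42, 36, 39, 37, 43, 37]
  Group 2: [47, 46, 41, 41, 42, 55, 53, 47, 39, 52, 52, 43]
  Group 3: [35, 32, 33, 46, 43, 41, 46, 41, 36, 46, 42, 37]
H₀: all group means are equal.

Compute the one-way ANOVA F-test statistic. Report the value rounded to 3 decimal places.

Group means [38.14, 46.50, 39.83], grand mean 42.032
SSB = Σnᵢ(x̄ᵢ−x̄)² = 403.444; SSW = ΣΣ(x−x̄ᵢ)² = 683.524
MSB = 403.444/2 = 201.7220; MSW = 683.524/28 = 24.4116
F = MSB/MSW = 8.2634
df = (2, 28)

test statistic = 8.263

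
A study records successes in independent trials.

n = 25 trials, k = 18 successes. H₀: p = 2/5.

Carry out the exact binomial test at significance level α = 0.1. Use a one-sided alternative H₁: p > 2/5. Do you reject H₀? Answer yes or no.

Exact binomial: n=25, k=18, p₀=2/5=0.4000
P(X≥18) from Σ C(n,i)·p₀^i·(1−p₀)^(n−i)
p-value (one-sided, H₁ greater) = 0.00121
At α=0.1: p < α → reject H₀

reject H₀: yes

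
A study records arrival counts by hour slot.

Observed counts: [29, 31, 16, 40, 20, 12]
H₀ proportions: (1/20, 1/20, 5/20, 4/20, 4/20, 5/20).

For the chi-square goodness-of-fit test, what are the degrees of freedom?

df = k − 1 = 6 − 1 = 5

degrees of freedom = 5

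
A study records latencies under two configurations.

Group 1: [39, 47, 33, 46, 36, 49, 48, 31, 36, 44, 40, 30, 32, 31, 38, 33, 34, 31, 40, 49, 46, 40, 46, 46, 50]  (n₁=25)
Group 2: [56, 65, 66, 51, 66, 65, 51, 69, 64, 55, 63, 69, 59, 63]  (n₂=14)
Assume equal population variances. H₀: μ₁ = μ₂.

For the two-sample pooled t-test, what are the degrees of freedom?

df = n₁ + n₂ − 2 = 25 + 14 − 2 = 37

degrees of freedom = 37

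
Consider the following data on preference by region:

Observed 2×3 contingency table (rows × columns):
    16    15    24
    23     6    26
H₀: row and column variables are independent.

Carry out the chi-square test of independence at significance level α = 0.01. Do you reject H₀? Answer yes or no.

reject H₀: no

Row totals [55, 55], col totals [39, 21, 50], n=110
χ² = (16−19.50)²/19.50 + (15−10.50)²/10.50 + (24−25.00)²/25.00 + (23−19.50)²/19.50 + (6−10.50)²/10.50 + (26−25.00)²/25.00 = 5.1936
df = 2
p-value (upper-tail) = 0.07451
At α=0.01: p ≥ α → fail to reject H₀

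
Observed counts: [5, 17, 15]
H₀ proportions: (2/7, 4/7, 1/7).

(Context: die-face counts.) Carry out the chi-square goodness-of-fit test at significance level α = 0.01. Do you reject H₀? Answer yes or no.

reject H₀: yes

n = 37; E_i = n·p_i = [10.57, 21.14, 5.29]
χ² = (5−10.57)²/10.57 + (17−21.14)²/21.14 + (15−5.29)²/5.29 = 21.6014
df = 2
p-value (upper-tail) = 0.00002
At α=0.01: p < α → reject H₀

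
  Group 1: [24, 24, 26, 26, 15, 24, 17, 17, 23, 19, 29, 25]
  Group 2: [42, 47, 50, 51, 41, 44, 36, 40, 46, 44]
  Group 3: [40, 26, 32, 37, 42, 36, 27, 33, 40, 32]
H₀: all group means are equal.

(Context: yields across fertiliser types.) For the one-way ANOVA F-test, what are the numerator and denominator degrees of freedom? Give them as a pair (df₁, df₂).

degrees of freedom = [2, 29]

k = 3 groups, N = 32 total
df = (k−1, N−k) = (3−1, 32−3) = (2, 29)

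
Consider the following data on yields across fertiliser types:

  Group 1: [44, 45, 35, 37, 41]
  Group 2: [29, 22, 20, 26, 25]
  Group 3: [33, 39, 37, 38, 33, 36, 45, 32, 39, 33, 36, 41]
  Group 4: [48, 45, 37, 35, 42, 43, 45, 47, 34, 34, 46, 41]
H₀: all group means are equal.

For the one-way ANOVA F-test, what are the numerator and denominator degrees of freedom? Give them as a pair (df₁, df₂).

degrees of freedom = [3, 30]

k = 4 groups, N = 34 total
df = (k−1, N−k) = (4−1, 34−4) = (3, 30)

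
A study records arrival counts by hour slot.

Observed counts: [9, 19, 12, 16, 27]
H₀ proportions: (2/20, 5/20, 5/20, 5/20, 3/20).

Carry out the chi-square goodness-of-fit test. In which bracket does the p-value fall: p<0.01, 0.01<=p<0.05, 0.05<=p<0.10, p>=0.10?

p-value bracket: p<0.01

n = 83; E_i = n·p_i = [8.30, 20.75, 20.75, 20.75, 12.45]
χ² = (9−8.30)²/8.30 + (19−20.75)²/20.75 + (12−20.75)²/20.75 + (16−20.75)²/20.75 + (27−12.45)²/12.45 = 21.9880
df = 4
p-value (upper-tail) = 0.00020
→ bracket: p<0.01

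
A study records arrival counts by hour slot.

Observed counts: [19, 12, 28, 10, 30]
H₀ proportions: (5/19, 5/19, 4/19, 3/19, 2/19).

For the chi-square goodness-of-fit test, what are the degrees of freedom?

df = k − 1 = 5 − 1 = 4

degrees of freedom = 4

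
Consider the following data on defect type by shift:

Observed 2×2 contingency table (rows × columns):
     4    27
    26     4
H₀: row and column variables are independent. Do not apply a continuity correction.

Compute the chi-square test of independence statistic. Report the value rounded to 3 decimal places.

Row totals [31, 30], col totals [30, 31], n=61
χ² = (4−15.25)²/15.25 + (27−15.75)²/15.75 + (26−14.75)²/14.75 + (4−15.25)²/15.25 = 33.1904
df = 1

test statistic = 33.190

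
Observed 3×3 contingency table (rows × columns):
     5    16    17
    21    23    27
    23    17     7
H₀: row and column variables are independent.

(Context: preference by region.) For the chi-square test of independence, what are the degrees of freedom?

degrees of freedom = 4

df = (r−1)(c−1) = (3−1)·(3−1) = 4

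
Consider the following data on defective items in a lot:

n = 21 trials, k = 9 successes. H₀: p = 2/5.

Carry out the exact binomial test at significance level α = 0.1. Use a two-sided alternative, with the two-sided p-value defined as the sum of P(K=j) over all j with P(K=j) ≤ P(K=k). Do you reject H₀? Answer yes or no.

Exact binomial: n=21, k=9, p₀=2/5=0.4000
P(X=j) = C(n,j)·p₀^j·(1−p₀)^(n−j); p = Σ P(X=j) over j with P(X=j) ≤ P(X=9)
p-value (two-sided) = 0.82582
At α=0.1: p ≥ α → fail to reject H₀

reject H₀: no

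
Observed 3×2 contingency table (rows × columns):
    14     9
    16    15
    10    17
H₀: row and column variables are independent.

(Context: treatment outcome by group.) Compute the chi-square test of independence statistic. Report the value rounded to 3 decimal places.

Row totals [23, 31, 27], col totals [40, 41], n=81
χ² = (14−11.36)²/11.36 + (9−11.64)²/11.64 + (16−15.31)²/15.31 + (15−15.69)²/15.69 + (10−13.33)²/13.33 + (17−13.67)²/13.67 = 2.9221
df = 2

test statistic = 2.922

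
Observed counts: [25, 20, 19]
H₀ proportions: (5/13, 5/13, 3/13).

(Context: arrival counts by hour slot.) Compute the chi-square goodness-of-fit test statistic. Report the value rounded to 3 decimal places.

test statistic = 2.083

n = 64; E_i = n·p_i = [24.62, 24.62, 14.77]
χ² = (25−24.62)²/24.62 + (20−24.62)²/24.62 + (19−14.77)²/14.77 = 2.0833
df = 2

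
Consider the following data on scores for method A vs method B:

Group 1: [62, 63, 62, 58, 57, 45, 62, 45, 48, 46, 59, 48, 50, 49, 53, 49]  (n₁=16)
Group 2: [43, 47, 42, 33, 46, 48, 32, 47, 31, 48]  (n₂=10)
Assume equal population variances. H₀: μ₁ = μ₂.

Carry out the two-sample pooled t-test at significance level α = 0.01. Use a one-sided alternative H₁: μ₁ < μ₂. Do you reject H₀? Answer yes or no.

x̄₁=53.500, s₁=6.753, n₁=16
x̄₂=41.700, s₂=6.993, n₂=10
s_p² = [15·6.753² + 9·6.993²]/24 = 46.8375
SE = √(s_p²·(1/16+1/10)) = 2.7588
t = (53.500−41.700)/2.7588 = 4.2772
df = 24
p-value (one-sided, H₁ less) = 0.99987
At α=0.01: p ≥ α → fail to reject H₀

reject H₀: no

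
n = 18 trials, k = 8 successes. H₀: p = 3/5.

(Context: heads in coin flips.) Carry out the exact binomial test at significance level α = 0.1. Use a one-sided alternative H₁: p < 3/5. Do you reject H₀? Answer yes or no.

reject H₀: no

Exact binomial: n=18, k=8, p₀=3/5=0.6000
P(X≤8) from Σ C(n,i)·p₀^i·(1−p₀)^(n−i)
p-value (one-sided, H₁ less) = 0.13471
At α=0.1: p ≥ α → fail to reject H₀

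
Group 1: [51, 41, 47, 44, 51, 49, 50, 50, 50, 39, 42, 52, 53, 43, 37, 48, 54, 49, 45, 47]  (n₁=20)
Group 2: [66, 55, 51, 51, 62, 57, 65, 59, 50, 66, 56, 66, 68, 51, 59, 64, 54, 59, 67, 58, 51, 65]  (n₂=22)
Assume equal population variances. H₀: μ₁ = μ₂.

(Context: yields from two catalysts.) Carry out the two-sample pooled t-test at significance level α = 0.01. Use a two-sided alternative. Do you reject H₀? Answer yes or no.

x̄₁=47.100, s₁=4.767, n₁=20
x̄₂=59.091, s₂=6.133, n₂=22
s_p² = [19·4.767² + 21·6.133²]/40 = 30.5405
SE = √(s_p²·(1/20+1/22)) = 1.7074
t = (47.100−59.091)/1.7074 = -7.0229
df = 40
p-value (two-sided) = 0.00000
At α=0.01: p < α → reject H₀

reject H₀: yes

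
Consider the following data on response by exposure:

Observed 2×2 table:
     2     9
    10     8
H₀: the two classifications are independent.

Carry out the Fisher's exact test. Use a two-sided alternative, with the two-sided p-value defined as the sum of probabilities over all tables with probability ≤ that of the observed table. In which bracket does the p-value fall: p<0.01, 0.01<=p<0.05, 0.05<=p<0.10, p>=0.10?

p-value bracket: 0.05<=p<0.10

Margins: r₁=11, r₂=18, c₁=12, c₂=17, n=29
p_obs = C(11,2)·C(18,10)/C(29,12); sum pmf over tables with pmf ≤ p_obs
p-value (two-sided) = 0.06411
→ bracket: 0.05<=p<0.10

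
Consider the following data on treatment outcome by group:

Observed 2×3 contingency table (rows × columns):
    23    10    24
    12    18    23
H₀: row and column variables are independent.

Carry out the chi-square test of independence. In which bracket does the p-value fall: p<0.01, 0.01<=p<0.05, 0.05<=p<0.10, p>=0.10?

Row totals [57, 53], col totals [35, 28, 47], n=110
χ² = (23−18.14)²/18.14 + (10−14.51)²/14.51 + (24−24.35)²/24.35 + (12−16.86)²/16.86 + (18−13.49)²/13.49 + (23−22.65)²/22.65 = 5.6261
df = 2
p-value (upper-tail) = 0.06002
→ bracket: 0.05<=p<0.10

p-value bracket: 0.05<=p<0.10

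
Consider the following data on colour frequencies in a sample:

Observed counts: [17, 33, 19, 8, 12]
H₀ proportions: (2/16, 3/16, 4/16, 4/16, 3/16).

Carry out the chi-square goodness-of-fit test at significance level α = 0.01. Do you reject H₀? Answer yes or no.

reject H₀: yes

n = 89; E_i = n·p_i = [11.12, 16.69, 22.25, 22.25, 16.69]
χ² = (17−11.12)²/11.12 + (33−16.69)²/16.69 + (19−22.25)²/22.25 + (8−22.25)²/22.25 + (12−16.69)²/16.69 = 29.9663
df = 4
p-value (upper-tail) = 0.00000
At α=0.01: p < α → reject H₀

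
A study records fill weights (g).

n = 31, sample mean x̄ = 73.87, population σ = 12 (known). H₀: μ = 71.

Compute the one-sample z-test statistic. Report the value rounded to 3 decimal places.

SE = σ/√n = 12/√31 = 2.1553
z = (x̄−μ₀)/SE = (73.87−71)/2.1553 = 1.3316

test statistic = 1.332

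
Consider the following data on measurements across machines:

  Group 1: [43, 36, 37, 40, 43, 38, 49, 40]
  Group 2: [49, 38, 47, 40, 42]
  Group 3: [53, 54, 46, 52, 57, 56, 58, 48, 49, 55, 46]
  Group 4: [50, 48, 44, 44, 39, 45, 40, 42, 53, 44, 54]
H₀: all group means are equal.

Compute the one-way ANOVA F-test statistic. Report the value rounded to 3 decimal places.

Group means [40.75, 43.20, 52.18, 45.73], grand mean 46.257
SSB = Σnᵢ(x̄ᵢ−x̄)² = 678.568; SSW = ΣΣ(x−x̄ᵢ)² = 644.118
MSB = 678.568/3 = 226.1892; MSW = 644.118/31 = 20.7780
F = MSB/MSW = 10.8860
df = (3, 31)

test statistic = 10.886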